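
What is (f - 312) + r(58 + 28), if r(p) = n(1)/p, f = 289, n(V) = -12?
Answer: -995/43 ≈ -23.140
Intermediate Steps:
r(p) = -12/p
(f - 312) + r(58 + 28) = (289 - 312) - 12/(58 + 28) = -23 - 12/86 = -23 - 12*1/86 = -23 - 6/43 = -995/43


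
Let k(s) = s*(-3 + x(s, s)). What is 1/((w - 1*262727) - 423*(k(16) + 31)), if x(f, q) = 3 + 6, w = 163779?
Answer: -1/152669 ≈ -6.5501e-6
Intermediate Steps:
x(f, q) = 9
k(s) = 6*s (k(s) = s*(-3 + 9) = s*6 = 6*s)
1/((w - 1*262727) - 423*(k(16) + 31)) = 1/((163779 - 1*262727) - 423*(6*16 + 31)) = 1/((163779 - 262727) - 423*(96 + 31)) = 1/(-98948 - 423*127) = 1/(-98948 - 53721) = 1/(-152669) = -1/152669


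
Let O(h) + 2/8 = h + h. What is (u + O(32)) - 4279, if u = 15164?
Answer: 43795/4 ≈ 10949.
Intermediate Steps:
O(h) = -1/4 + 2*h (O(h) = -1/4 + (h + h) = -1/4 + 2*h)
(u + O(32)) - 4279 = (15164 + (-1/4 + 2*32)) - 4279 = (15164 + (-1/4 + 64)) - 4279 = (15164 + 255/4) - 4279 = 60911/4 - 4279 = 43795/4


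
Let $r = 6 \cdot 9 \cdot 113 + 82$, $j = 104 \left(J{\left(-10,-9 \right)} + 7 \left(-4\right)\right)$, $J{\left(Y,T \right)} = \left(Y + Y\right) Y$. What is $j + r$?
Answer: $24072$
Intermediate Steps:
$J{\left(Y,T \right)} = 2 Y^{2}$ ($J{\left(Y,T \right)} = 2 Y Y = 2 Y^{2}$)
$j = 17888$ ($j = 104 \left(2 \left(-10\right)^{2} + 7 \left(-4\right)\right) = 104 \left(2 \cdot 100 - 28\right) = 104 \left(200 - 28\right) = 104 \cdot 172 = 17888$)
$r = 6184$ ($r = 54 \cdot 113 + 82 = 6102 + 82 = 6184$)
$j + r = 17888 + 6184 = 24072$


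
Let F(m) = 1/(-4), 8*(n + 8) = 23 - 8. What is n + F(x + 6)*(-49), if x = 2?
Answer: 49/8 ≈ 6.1250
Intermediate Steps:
n = -49/8 (n = -8 + (23 - 8)/8 = -8 + (⅛)*15 = -8 + 15/8 = -49/8 ≈ -6.1250)
F(m) = -¼
n + F(x + 6)*(-49) = -49/8 - ¼*(-49) = -49/8 + 49/4 = 49/8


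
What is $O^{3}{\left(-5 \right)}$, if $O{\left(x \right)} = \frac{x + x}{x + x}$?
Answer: $1$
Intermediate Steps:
$O{\left(x \right)} = 1$ ($O{\left(x \right)} = \frac{2 x}{2 x} = 2 x \frac{1}{2 x} = 1$)
$O^{3}{\left(-5 \right)} = 1^{3} = 1$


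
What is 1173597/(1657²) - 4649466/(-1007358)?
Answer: 2324672333360/460975247557 ≈ 5.0429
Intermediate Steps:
1173597/(1657²) - 4649466/(-1007358) = 1173597/2745649 - 4649466*(-1/1007358) = 1173597*(1/2745649) + 774911/167893 = 1173597/2745649 + 774911/167893 = 2324672333360/460975247557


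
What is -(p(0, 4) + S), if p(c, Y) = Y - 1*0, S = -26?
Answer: 22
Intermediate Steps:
p(c, Y) = Y (p(c, Y) = Y + 0 = Y)
-(p(0, 4) + S) = -(4 - 26) = -1*(-22) = 22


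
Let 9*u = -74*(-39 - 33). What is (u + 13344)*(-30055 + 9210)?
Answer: -290495920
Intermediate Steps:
u = 592 (u = (-74*(-39 - 33))/9 = (-74*(-72))/9 = (1/9)*5328 = 592)
(u + 13344)*(-30055 + 9210) = (592 + 13344)*(-30055 + 9210) = 13936*(-20845) = -290495920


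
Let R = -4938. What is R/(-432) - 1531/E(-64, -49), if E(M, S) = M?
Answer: 20363/576 ≈ 35.352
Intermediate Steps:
R/(-432) - 1531/E(-64, -49) = -4938/(-432) - 1531/(-64) = -4938*(-1/432) - 1531*(-1/64) = 823/72 + 1531/64 = 20363/576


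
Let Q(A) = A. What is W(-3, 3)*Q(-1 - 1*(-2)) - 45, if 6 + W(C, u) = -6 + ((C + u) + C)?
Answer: -60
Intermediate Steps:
W(C, u) = -12 + u + 2*C (W(C, u) = -6 + (-6 + ((C + u) + C)) = -6 + (-6 + (u + 2*C)) = -6 + (-6 + u + 2*C) = -12 + u + 2*C)
W(-3, 3)*Q(-1 - 1*(-2)) - 45 = (-12 + 3 + 2*(-3))*(-1 - 1*(-2)) - 45 = (-12 + 3 - 6)*(-1 + 2) - 45 = -15*1 - 45 = -15 - 45 = -60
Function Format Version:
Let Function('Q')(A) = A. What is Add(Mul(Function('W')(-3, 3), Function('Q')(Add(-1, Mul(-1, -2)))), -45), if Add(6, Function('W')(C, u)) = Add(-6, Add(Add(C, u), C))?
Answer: -60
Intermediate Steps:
Function('W')(C, u) = Add(-12, u, Mul(2, C)) (Function('W')(C, u) = Add(-6, Add(-6, Add(Add(C, u), C))) = Add(-6, Add(-6, Add(u, Mul(2, C)))) = Add(-6, Add(-6, u, Mul(2, C))) = Add(-12, u, Mul(2, C)))
Add(Mul(Function('W')(-3, 3), Function('Q')(Add(-1, Mul(-1, -2)))), -45) = Add(Mul(Add(-12, 3, Mul(2, -3)), Add(-1, Mul(-1, -2))), -45) = Add(Mul(Add(-12, 3, -6), Add(-1, 2)), -45) = Add(Mul(-15, 1), -45) = Add(-15, -45) = -60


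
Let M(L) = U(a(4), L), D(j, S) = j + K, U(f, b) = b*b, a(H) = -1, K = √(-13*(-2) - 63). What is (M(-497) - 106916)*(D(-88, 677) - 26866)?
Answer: -3776066722 + 140093*I*√37 ≈ -3.7761e+9 + 8.5215e+5*I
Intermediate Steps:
K = I*√37 (K = √(26 - 63) = √(-37) = I*√37 ≈ 6.0828*I)
U(f, b) = b²
D(j, S) = j + I*√37
M(L) = L²
(M(-497) - 106916)*(D(-88, 677) - 26866) = ((-497)² - 106916)*((-88 + I*√37) - 26866) = (247009 - 106916)*(-26954 + I*√37) = 140093*(-26954 + I*√37) = -3776066722 + 140093*I*√37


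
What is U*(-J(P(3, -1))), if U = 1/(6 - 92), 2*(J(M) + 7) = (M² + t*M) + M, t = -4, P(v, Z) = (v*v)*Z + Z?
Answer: 29/43 ≈ 0.67442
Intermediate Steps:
P(v, Z) = Z + Z*v² (P(v, Z) = v²*Z + Z = Z*v² + Z = Z + Z*v²)
J(M) = -7 + M²/2 - 3*M/2 (J(M) = -7 + ((M² - 4*M) + M)/2 = -7 + (M² - 3*M)/2 = -7 + (M²/2 - 3*M/2) = -7 + M²/2 - 3*M/2)
U = -1/86 (U = 1/(-86) = -1/86 ≈ -0.011628)
U*(-J(P(3, -1))) = -(-1)*(-7 + (-(1 + 3²))²/2 - (-3)*(1 + 3²)/2)/86 = -(-1)*(-7 + (-(1 + 9))²/2 - (-3)*(1 + 9)/2)/86 = -(-1)*(-7 + (-1*10)²/2 - (-3)*10/2)/86 = -(-1)*(-7 + (½)*(-10)² - 3/2*(-10))/86 = -(-1)*(-7 + (½)*100 + 15)/86 = -(-1)*(-7 + 50 + 15)/86 = -(-1)*58/86 = -1/86*(-58) = 29/43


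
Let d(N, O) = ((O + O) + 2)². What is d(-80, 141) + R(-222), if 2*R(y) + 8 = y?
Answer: 80541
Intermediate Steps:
R(y) = -4 + y/2
d(N, O) = (2 + 2*O)² (d(N, O) = (2*O + 2)² = (2 + 2*O)²)
d(-80, 141) + R(-222) = 4*(1 + 141)² + (-4 + (½)*(-222)) = 4*142² + (-4 - 111) = 4*20164 - 115 = 80656 - 115 = 80541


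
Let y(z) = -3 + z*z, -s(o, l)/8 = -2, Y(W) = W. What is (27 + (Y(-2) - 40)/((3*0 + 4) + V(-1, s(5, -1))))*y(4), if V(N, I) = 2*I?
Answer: 2015/6 ≈ 335.83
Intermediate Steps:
s(o, l) = 16 (s(o, l) = -8*(-2) = 16)
y(z) = -3 + z²
(27 + (Y(-2) - 40)/((3*0 + 4) + V(-1, s(5, -1))))*y(4) = (27 + (-2 - 40)/((3*0 + 4) + 2*16))*(-3 + 4²) = (27 - 42/((0 + 4) + 32))*(-3 + 16) = (27 - 42/(4 + 32))*13 = (27 - 42/36)*13 = (27 - 42*1/36)*13 = (27 - 7/6)*13 = (155/6)*13 = 2015/6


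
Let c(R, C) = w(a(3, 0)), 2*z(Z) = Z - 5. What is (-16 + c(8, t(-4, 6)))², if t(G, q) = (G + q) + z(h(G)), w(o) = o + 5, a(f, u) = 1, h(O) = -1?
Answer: 100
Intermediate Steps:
z(Z) = -5/2 + Z/2 (z(Z) = (Z - 5)/2 = (-5 + Z)/2 = -5/2 + Z/2)
w(o) = 5 + o
t(G, q) = -3 + G + q (t(G, q) = (G + q) + (-5/2 + (½)*(-1)) = (G + q) + (-5/2 - ½) = (G + q) - 3 = -3 + G + q)
c(R, C) = 6 (c(R, C) = 5 + 1 = 6)
(-16 + c(8, t(-4, 6)))² = (-16 + 6)² = (-10)² = 100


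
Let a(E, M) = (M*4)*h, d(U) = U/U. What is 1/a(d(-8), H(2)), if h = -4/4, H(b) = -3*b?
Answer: 1/24 ≈ 0.041667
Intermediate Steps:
d(U) = 1
h = -1 (h = -4*¼ = -1)
a(E, M) = -4*M (a(E, M) = (M*4)*(-1) = (4*M)*(-1) = -4*M)
1/a(d(-8), H(2)) = 1/(-(-12)*2) = 1/(-4*(-6)) = 1/24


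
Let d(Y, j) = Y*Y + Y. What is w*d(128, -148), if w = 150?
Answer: 2476800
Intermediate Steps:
d(Y, j) = Y + Y² (d(Y, j) = Y² + Y = Y + Y²)
w*d(128, -148) = 150*(128*(1 + 128)) = 150*(128*129) = 150*16512 = 2476800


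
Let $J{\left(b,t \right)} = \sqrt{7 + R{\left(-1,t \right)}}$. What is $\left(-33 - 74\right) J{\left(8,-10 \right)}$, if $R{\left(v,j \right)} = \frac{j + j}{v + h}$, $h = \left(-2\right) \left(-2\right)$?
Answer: $- \frac{107 \sqrt{3}}{3} \approx -61.776$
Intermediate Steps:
$h = 4$
$R{\left(v,j \right)} = \frac{2 j}{4 + v}$ ($R{\left(v,j \right)} = \frac{j + j}{v + 4} = \frac{2 j}{4 + v}$)
$J{\left(b,t \right)} = \sqrt{7 + \frac{2 t}{3}}$ ($J{\left(b,t \right)} = \sqrt{7 + \frac{2 t}{4 - 1}} = \sqrt{7 + \frac{2 t}{3}}$)
$\left(-33 - 74\right) J{\left(8,-10 \right)} = \left(-33 - 74\right) \frac{\sqrt{63 + 6 \left(-10\right)}}{3} = - 107 \frac{\sqrt{63 - 60}}{3} = - 107 \frac{\sqrt{3}}{3} = - \frac{107 \sqrt{3}}{3}$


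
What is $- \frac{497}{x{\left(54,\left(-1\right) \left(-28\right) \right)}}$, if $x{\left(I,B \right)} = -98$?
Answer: $\frac{71}{14} \approx 5.0714$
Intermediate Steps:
$- \frac{497}{x{\left(54,\left(-1\right) \left(-28\right) \right)}} = - \frac{497}{-98} = \left(-497\right) \left(- \frac{1}{98}\right) = \frac{71}{14}$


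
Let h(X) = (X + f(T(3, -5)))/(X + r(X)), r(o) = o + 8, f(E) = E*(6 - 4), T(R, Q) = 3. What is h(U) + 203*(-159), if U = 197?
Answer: -12975151/402 ≈ -32277.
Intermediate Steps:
f(E) = 2*E (f(E) = E*2 = 2*E)
r(o) = 8 + o
h(X) = (6 + X)/(8 + 2*X) (h(X) = (X + 2*3)/(X + (8 + X)) = (X + 6)/(8 + 2*X) = (6 + X)/(8 + 2*X))
h(U) + 203*(-159) = (6 + 197)/(2*(4 + 197)) + 203*(-159) = (½)*203/201 - 32277 = (½)*(1/201)*203 - 32277 = 203/402 - 32277 = -12975151/402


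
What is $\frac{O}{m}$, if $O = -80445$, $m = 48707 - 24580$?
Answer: $- \frac{80445}{24127} \approx -3.3342$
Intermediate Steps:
$m = 24127$
$\frac{O}{m} = - \frac{80445}{24127}$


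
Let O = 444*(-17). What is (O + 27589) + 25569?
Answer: 45610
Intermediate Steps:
O = -7548
(O + 27589) + 25569 = (-7548 + 27589) + 25569 = 20041 + 25569 = 45610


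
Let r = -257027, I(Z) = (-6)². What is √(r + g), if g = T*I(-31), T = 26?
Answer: I*√256091 ≈ 506.05*I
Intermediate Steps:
I(Z) = 36
g = 936 (g = 26*36 = 936)
√(r + g) = √(-257027 + 936) = √(-256091) = I*√256091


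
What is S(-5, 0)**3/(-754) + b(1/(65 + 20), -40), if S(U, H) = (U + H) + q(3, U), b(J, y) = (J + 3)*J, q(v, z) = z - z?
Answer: 1096149/5447650 ≈ 0.20122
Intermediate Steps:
q(v, z) = 0
b(J, y) = J*(3 + J) (b(J, y) = (3 + J)*J = J*(3 + J))
S(U, H) = H + U (S(U, H) = (U + H) + 0 = (H + U) + 0 = H + U)
S(-5, 0)**3/(-754) + b(1/(65 + 20), -40) = (0 - 5)**3/(-754) + (3 + 1/(65 + 20))/(65 + 20) = (-5)**3*(-1/754) + (3 + 1/85)/85 = -125*(-1/754) + (3 + 1/85)/85 = 125/754 + (1/85)*(256/85) = 125/754 + 256/7225 = 1096149/5447650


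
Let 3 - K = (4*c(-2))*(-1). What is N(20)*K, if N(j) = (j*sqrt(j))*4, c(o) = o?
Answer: -800*sqrt(5) ≈ -1788.9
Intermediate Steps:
K = -5 (K = 3 - 4*(-2)*(-1) = 3 - (-8)*(-1) = 3 - 1*8 = 3 - 8 = -5)
N(j) = 4*j**(3/2) (N(j) = j**(3/2)*4 = 4*j**(3/2))
N(20)*K = (4*20**(3/2))*(-5) = (4*(40*sqrt(5)))*(-5) = (160*sqrt(5))*(-5) = -800*sqrt(5)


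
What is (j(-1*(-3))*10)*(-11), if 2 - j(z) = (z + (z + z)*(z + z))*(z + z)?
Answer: 25520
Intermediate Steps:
j(z) = 2 - 2*z*(z + 4*z**2) (j(z) = 2 - (z + (z + z)*(z + z))*(z + z) = 2 - (z + (2*z)*(2*z))*2*z = 2 - (z + 4*z**2)*2*z = 2 - 2*z*(z + 4*z**2))
(j(-1*(-3))*10)*(-11) = ((2 - 8*(-1*(-3))**3 - 2*(-1*(-3))**2)*10)*(-11) = ((2 - 8*3**3 - 2*3**2)*10)*(-11) = ((2 - 8*27 - 2*9)*10)*(-11) = ((2 - 216 - 18)*10)*(-11) = -232*10*(-11) = -2320*(-11) = 25520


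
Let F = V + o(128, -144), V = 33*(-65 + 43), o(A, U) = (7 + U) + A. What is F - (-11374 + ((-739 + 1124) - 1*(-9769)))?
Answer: 485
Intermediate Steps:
o(A, U) = 7 + A + U
V = -726 (V = 33*(-22) = -726)
F = -735 (F = -726 + (7 + 128 - 144) = -726 - 9 = -735)
F - (-11374 + ((-739 + 1124) - 1*(-9769))) = -735 - (-11374 + ((-739 + 1124) - 1*(-9769))) = -735 - (-11374 + (385 + 9769)) = -735 - (-11374 + 10154) = -735 - 1*(-1220) = -735 + 1220 = 485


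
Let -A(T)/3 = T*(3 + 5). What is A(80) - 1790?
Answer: -3710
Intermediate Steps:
A(T) = -24*T (A(T) = -3*T*(3 + 5) = -3*T*8 = -24*T)
A(80) - 1790 = -24*80 - 1790 = -1920 - 1790 = -3710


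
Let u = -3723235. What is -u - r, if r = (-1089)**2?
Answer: 2537314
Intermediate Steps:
r = 1185921
-u - r = -1*(-3723235) - 1*1185921 = 3723235 - 1185921 = 2537314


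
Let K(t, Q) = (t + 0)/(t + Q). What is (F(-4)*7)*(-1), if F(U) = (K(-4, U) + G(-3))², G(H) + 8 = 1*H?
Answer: -3087/4 ≈ -771.75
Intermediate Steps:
G(H) = -8 + H (G(H) = -8 + 1*H = -8 + H)
K(t, Q) = t/(Q + t)
F(U) = (-11 - 4/(-4 + U))² (F(U) = (-4/(U - 4) + (-8 - 3))² = (-4/(-4 + U) - 11)² = (-11 - 4/(-4 + U))²)
(F(-4)*7)*(-1) = (((-40 + 11*(-4))²/(-4 - 4)²)*7)*(-1) = (((-40 - 44)²/(-8)²)*7)*(-1) = (((-84)²*(1/64))*7)*(-1) = ((7056*(1/64))*7)*(-1) = ((441/4)*7)*(-1) = (3087/4)*(-1) = -3087/4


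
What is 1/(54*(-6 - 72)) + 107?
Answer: 450683/4212 ≈ 107.00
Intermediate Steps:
1/(54*(-6 - 72)) + 107 = (1/54)/(-78) + 107 = (1/54)*(-1/78) + 107 = -1/4212 + 107 = 450683/4212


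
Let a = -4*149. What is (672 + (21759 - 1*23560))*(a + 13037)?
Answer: -14045889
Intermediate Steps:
a = -596
(672 + (21759 - 1*23560))*(a + 13037) = (672 + (21759 - 1*23560))*(-596 + 13037) = (672 + (21759 - 23560))*12441 = (672 - 1801)*12441 = -1129*12441 = -14045889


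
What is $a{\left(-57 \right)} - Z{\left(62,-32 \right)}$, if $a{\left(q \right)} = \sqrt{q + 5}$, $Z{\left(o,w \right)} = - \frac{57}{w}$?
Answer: $- \frac{57}{32} + 2 i \sqrt{13} \approx -1.7813 + 7.2111 i$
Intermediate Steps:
$a{\left(q \right)} = \sqrt{5 + q}$
$a{\left(-57 \right)} - Z{\left(62,-32 \right)} = \sqrt{5 - 57} - - \frac{57}{-32} = \sqrt{-52} - \left(-57\right) \left(- \frac{1}{32}\right) = 2 i \sqrt{13} - \frac{57}{32} = - \frac{57}{32} + 2 i \sqrt{13}$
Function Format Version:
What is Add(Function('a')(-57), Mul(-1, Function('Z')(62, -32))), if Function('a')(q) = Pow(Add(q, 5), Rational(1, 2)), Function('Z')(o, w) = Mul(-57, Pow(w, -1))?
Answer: Add(Rational(-57, 32), Mul(2, I, Pow(13, Rational(1, 2)))) ≈ Add(-1.7813, Mul(7.2111, I))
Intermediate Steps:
Function('a')(q) = Pow(Add(5, q), Rational(1, 2))
Add(Function('a')(-57), Mul(-1, Function('Z')(62, -32))) = Add(Pow(Add(5, -57), Rational(1, 2)), Mul(-1, Mul(-57, Pow(-32, -1)))) = Add(Pow(-52, Rational(1, 2)), Mul(-1, Mul(-57, Rational(-1, 32)))) = Add(Mul(2, I, Pow(13, Rational(1, 2))), Mul(-1, Rational(57, 32))) = Add(Mul(2, I, Pow(13, Rational(1, 2))), Rational(-57, 32)) = Add(Rational(-57, 32), Mul(2, I, Pow(13, Rational(1, 2))))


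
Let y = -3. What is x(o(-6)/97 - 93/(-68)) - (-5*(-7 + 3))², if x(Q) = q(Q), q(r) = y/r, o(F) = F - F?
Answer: -12468/31 ≈ -402.19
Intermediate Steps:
o(F) = 0
q(r) = -3/r
x(Q) = -3/Q
x(o(-6)/97 - 93/(-68)) - (-5*(-7 + 3))² = -3/(0/97 - 93/(-68)) - (-5*(-7 + 3))² = -3/(0*(1/97) - 93*(-1/68)) - (-5*(-4))² = -3/(0 + 93/68) - 1*20² = -3/93/68 - 1*400 = -3*68/93 - 400 = -68/31 - 400 = -12468/31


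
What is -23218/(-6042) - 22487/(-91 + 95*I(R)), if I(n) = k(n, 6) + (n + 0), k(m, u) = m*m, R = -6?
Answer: -1889684/438681 ≈ -4.3076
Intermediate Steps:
k(m, u) = m²
I(n) = n + n² (I(n) = n² + (n + 0) = n² + n = n + n²)
-23218/(-6042) - 22487/(-91 + 95*I(R)) = -23218/(-6042) - 22487/(-91 + 95*(-6*(1 - 6))) = -23218*(-1/6042) - 22487/(-91 + 95*(-6*(-5))) = 611/159 - 22487/(-91 + 95*30) = 611/159 - 22487/(-91 + 2850) = 611/159 - 22487/2759 = -1889684/438681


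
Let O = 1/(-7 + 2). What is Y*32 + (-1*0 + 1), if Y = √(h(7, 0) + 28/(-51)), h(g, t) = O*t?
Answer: 1 + 64*I*√357/51 ≈ 1.0 + 23.711*I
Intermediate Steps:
O = -⅕ (O = 1/(-5) = -⅕ ≈ -0.20000)
h(g, t) = -t/5
Y = 2*I*√357/51 (Y = √(-⅕*0 + 28/(-51)) = √(0 + 28*(-1/51)) = √(0 - 28/51) = √(-28/51) = 2*I*√357/51 ≈ 0.74096*I)
Y*32 + (-1*0 + 1) = (2*I*√357/51)*32 + (-1*0 + 1) = 64*I*√357/51 + (0 + 1) = 64*I*√357/51 + 1 = 1 + 64*I*√357/51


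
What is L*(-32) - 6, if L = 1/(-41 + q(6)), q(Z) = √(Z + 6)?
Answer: -8702/1669 + 64*√3/1669 ≈ -5.1475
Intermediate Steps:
q(Z) = √(6 + Z)
L = 1/(-41 + 2*√3) (L = 1/(-41 + √(6 + 6)) = 1/(-41 + √12) = 1/(-41 + 2*√3) ≈ -0.026641)
L*(-32) - 6 = (-41/1669 - 2*√3/1669)*(-32) - 6 = (1312/1669 + 64*√3/1669) - 6 = -8702/1669 + 64*√3/1669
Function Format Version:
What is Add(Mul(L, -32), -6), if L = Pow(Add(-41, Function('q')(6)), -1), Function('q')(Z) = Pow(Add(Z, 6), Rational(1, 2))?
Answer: Add(Rational(-8702, 1669), Mul(Rational(64, 1669), Pow(3, Rational(1, 2)))) ≈ -5.1475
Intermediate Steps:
Function('q')(Z) = Pow(Add(6, Z), Rational(1, 2))
L = Pow(Add(-41, Mul(2, Pow(3, Rational(1, 2)))), -1) (L = Pow(Add(-41, Pow(Add(6, 6), Rational(1, 2))), -1) = Pow(Add(-41, Pow(12, Rational(1, 2))), -1) = Pow(Add(-41, Mul(2, Pow(3, Rational(1, 2)))), -1) ≈ -0.026641)
Add(Mul(L, -32), -6) = Add(Mul(Add(Rational(-41, 1669), Mul(Rational(-2, 1669), Pow(3, Rational(1, 2)))), -32), -6) = Add(Add(Rational(1312, 1669), Mul(Rational(64, 1669), Pow(3, Rational(1, 2)))), -6) = Add(Rational(-8702, 1669), Mul(Rational(64, 1669), Pow(3, Rational(1, 2))))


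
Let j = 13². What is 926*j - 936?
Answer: 155558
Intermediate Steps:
j = 169
926*j - 936 = 926*169 - 936 = 156494 - 936 = 155558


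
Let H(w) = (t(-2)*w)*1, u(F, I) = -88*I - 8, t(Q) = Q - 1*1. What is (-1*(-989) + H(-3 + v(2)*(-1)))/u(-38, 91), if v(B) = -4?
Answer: -493/4008 ≈ -0.12300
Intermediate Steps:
t(Q) = -1 + Q (t(Q) = Q - 1 = -1 + Q)
u(F, I) = -8 - 88*I
H(w) = -3*w (H(w) = ((-1 - 2)*w)*1 = -3*w*1 = -3*w)
(-1*(-989) + H(-3 + v(2)*(-1)))/u(-38, 91) = (-1*(-989) - 3*(-3 - 4*(-1)))/(-8 - 88*91) = (989 - 3*(-3 + 4))/(-8 - 8008) = (989 - 3*1)/(-8016) = (989 - 3)*(-1/8016) = 986*(-1/8016) = -493/4008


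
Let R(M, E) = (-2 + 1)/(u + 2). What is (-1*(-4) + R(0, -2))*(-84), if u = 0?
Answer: -294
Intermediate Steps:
R(M, E) = -½ (R(M, E) = (-2 + 1)/(0 + 2) = -1/2 = -1*½ = -½)
(-1*(-4) + R(0, -2))*(-84) = (-1*(-4) - ½)*(-84) = (4 - ½)*(-84) = (7/2)*(-84) = -294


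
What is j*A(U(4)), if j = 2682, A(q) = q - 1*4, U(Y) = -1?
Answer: -13410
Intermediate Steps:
A(q) = -4 + q (A(q) = q - 4 = -4 + q)
j*A(U(4)) = 2682*(-4 - 1) = 2682*(-5) = -13410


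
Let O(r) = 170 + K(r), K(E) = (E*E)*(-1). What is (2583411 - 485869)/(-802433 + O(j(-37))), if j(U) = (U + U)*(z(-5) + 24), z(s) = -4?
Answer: -4778/6817 ≈ -0.70089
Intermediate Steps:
K(E) = -E**2 (K(E) = E**2*(-1) = -E**2)
j(U) = 40*U (j(U) = (U + U)*(-4 + 24) = (2*U)*20 = 40*U)
O(r) = 170 - r**2
(2583411 - 485869)/(-802433 + O(j(-37))) = (2583411 - 485869)/(-802433 + (170 - (40*(-37))**2)) = 2097542/(-802433 + (170 - 1*(-1480)**2)) = 2097542/(-802433 + (170 - 1*2190400)) = 2097542/(-802433 + (170 - 2190400)) = 2097542/(-802433 - 2190230) = 2097542/(-2992663) = 2097542*(-1/2992663) = -4778/6817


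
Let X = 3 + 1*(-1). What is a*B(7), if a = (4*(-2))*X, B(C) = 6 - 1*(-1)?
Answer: -112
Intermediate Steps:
B(C) = 7 (B(C) = 6 + 1 = 7)
X = 2 (X = 3 - 1 = 2)
a = -16 (a = (4*(-2))*2 = -8*2 = -16)
a*B(7) = -16*7 = -112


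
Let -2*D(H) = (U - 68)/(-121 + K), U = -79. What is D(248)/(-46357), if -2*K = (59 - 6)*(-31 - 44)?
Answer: -147/173050681 ≈ -8.4946e-7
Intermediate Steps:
K = 3975/2 (K = -(59 - 6)*(-31 - 44)/2 = -53*(-75)/2 = -½*(-3975) = 3975/2 ≈ 1987.5)
D(H) = 147/3733 (D(H) = -(-79 - 68)/(2*(-121 + 3975/2)) = -(-147)/(2*3733/2) = -(-147)*2/(2*3733) = -½*(-294/3733) = 147/3733)
D(248)/(-46357) = (147/3733)/(-46357) = (147/3733)*(-1/46357) = -147/173050681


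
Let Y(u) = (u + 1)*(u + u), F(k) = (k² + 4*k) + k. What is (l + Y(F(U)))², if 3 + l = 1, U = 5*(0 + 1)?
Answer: 25989604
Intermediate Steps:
U = 5 (U = 5*1 = 5)
F(k) = k² + 5*k
Y(u) = 2*u*(1 + u) (Y(u) = (1 + u)*(2*u) = 2*u*(1 + u))
l = -2 (l = -3 + 1 = -2)
(l + Y(F(U)))² = (-2 + 2*(5*(5 + 5))*(1 + 5*(5 + 5)))² = (-2 + 2*(5*10)*(1 + 5*10))² = (-2 + 2*50*(1 + 50))² = (-2 + 2*50*51)² = (-2 + 5100)² = 5098² = 25989604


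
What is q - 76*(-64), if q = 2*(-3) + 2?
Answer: 4860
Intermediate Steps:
q = -4 (q = -6 + 2 = -4)
q - 76*(-64) = -4 - 76*(-64) = -4 + 4864 = 4860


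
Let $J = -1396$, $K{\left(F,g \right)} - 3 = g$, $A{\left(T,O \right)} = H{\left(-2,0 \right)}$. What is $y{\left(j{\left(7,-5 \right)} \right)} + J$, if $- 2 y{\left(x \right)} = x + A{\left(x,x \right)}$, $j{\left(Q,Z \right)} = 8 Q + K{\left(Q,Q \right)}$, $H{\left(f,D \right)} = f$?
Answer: $-1428$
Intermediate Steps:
$A{\left(T,O \right)} = -2$
$K{\left(F,g \right)} = 3 + g$
$j{\left(Q,Z \right)} = 3 + 9 Q$ ($j{\left(Q,Z \right)} = 8 Q + \left(3 + Q\right) = 3 + 9 Q$)
$y{\left(x \right)} = 1 - \frac{x}{2}$ ($y{\left(x \right)} = - \frac{x - 2}{2} = - \frac{-2 + x}{2} = 1 - \frac{x}{2}$)
$y{\left(j{\left(7,-5 \right)} \right)} + J = \left(1 - \frac{3 + 9 \cdot 7}{2}\right) - 1396 = \left(1 - \frac{3 + 63}{2}\right) - 1396 = \left(1 - 33\right) - 1396 = -32 - 1396 = -1428$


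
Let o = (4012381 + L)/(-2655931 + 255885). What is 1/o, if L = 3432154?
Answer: -2400046/7444535 ≈ -0.32239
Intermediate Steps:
o = -7444535/2400046 (o = (4012381 + 3432154)/(-2655931 + 255885) = 7444535/(-2400046) = 7444535*(-1/2400046) = -7444535/2400046 ≈ -3.1018)
1/o = 1/(-7444535/2400046) = -2400046/7444535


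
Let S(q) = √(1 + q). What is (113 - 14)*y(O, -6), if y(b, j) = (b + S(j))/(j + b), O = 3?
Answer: -99 - 33*I*√5 ≈ -99.0 - 73.79*I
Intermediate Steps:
y(b, j) = (b + √(1 + j))/(b + j) (y(b, j) = (b + √(1 + j))/(j + b) = (b + √(1 + j))/(b + j))
(113 - 14)*y(O, -6) = (113 - 14)*((3 + √(1 - 6))/(3 - 6)) = 99*((3 + √(-5))/(-3)) = 99*(-(3 + I*√5)/3) = 99*(-1 - I*√5/3) = -99 - 33*I*√5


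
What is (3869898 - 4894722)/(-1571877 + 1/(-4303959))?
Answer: 1102700119554/1691323540261 ≈ 0.65197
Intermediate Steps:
(3869898 - 4894722)/(-1571877 + 1/(-4303959)) = -1024824/(-1571877 - 1/4303959) = -1024824/(-6765294161044/4303959) = -1024824*(-4303959/6765294161044) = 1102700119554/1691323540261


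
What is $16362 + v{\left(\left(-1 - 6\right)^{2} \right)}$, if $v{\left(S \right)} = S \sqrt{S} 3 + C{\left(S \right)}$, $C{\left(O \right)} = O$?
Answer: $17440$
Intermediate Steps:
$v{\left(S \right)} = S + 3 S^{\frac{3}{2}}$ ($v{\left(S \right)} = S \sqrt{S} 3 + S = S^{\frac{3}{2}} \cdot 3 + S = 3 S^{\frac{3}{2}} + S = S + 3 S^{\frac{3}{2}}$)
$16362 + v{\left(\left(-1 - 6\right)^{2} \right)} = 16362 + \left(\left(-1 - 6\right)^{2} + 3 \left(\left(-1 - 6\right)^{2}\right)^{\frac{3}{2}}\right) = 16362 + \left(\left(-7\right)^{2} + 3 \left(\left(-7\right)^{2}\right)^{\frac{3}{2}}\right) = 16362 + \left(49 + 3 \cdot 49^{\frac{3}{2}}\right) = 16362 + \left(49 + 3 \cdot 343\right) = 16362 + \left(49 + 1029\right) = 16362 + 1078 = 17440$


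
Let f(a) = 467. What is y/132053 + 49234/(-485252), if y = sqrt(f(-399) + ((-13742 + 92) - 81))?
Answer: -24617/242626 + 4*I*sqrt(829)/132053 ≈ -0.10146 + 0.00087215*I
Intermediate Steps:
y = 4*I*sqrt(829) (y = sqrt(467 + ((-13742 + 92) - 81)) = sqrt(467 + (-13650 - 81)) = sqrt(467 - 13731) = sqrt(-13264) = 4*I*sqrt(829) ≈ 115.17*I)
y/132053 + 49234/(-485252) = (4*I*sqrt(829))/132053 + 49234/(-485252) = (4*I*sqrt(829))*(1/132053) + 49234*(-1/485252) = 4*I*sqrt(829)/132053 - 24617/242626 = -24617/242626 + 4*I*sqrt(829)/132053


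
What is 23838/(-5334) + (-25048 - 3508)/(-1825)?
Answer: 18135559/1622425 ≈ 11.178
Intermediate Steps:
23838/(-5334) + (-25048 - 3508)/(-1825) = 23838*(-1/5334) - 28556*(-1/1825) = -3973/889 + 28556/1825 = 18135559/1622425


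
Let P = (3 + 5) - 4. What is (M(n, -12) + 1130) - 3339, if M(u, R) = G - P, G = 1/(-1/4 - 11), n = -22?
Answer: -99589/45 ≈ -2213.1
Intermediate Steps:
P = 4 (P = 8 - 4 = 4)
G = -4/45 (G = 1/(-1*¼ - 11) = 1/(-¼ - 11) = 1/(-45/4) = -4/45 ≈ -0.088889)
M(u, R) = -184/45 (M(u, R) = -4/45 - 1*4 = -4/45 - 4 = -184/45)
(M(n, -12) + 1130) - 3339 = (-184/45 + 1130) - 3339 = 50666/45 - 3339 = -99589/45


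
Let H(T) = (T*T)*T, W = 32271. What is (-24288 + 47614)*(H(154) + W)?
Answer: 85945463410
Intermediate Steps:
H(T) = T³ (H(T) = T²*T = T³)
(-24288 + 47614)*(H(154) + W) = (-24288 + 47614)*(154³ + 32271) = 23326*(3652264 + 32271) = 23326*3684535 = 85945463410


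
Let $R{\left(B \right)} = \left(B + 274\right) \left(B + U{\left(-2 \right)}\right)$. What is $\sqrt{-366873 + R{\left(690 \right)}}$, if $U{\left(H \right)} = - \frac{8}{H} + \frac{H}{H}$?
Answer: $\sqrt{303107} \approx 550.55$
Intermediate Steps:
$U{\left(H \right)} = 1 - \frac{8}{H}$ ($U{\left(H \right)} = - \frac{8}{H} + 1 = 1 - \frac{8}{H}$)
$R{\left(B \right)} = \left(5 + B\right) \left(274 + B\right)$ ($R{\left(B \right)} = \left(B + 274\right) \left(B + \frac{-8 - 2}{-2}\right) = \left(274 + B\right) \left(B - -5\right) = \left(274 + B\right) \left(B + 5\right) = \left(274 + B\right) \left(5 + B\right) = \left(5 + B\right) \left(274 + B\right)$)
$\sqrt{-366873 + R{\left(690 \right)}} = \sqrt{-366873 + \left(1370 + 690^{2} + 279 \cdot 690\right)} = \sqrt{-366873 + \left(1370 + 476100 + 192510\right)} = \sqrt{-366873 + 669980} = \sqrt{303107}$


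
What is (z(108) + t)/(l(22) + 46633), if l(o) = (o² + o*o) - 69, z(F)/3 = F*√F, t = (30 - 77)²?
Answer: 2209/47532 + 162*√3/3961 ≈ 0.11731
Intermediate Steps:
t = 2209 (t = (-47)² = 2209)
z(F) = 3*F^(3/2) (z(F) = 3*(F*√F) = 3*F^(3/2))
l(o) = -69 + 2*o² (l(o) = (o² + o²) - 69 = 2*o² - 69 = -69 + 2*o²)
(z(108) + t)/(l(22) + 46633) = (3*108^(3/2) + 2209)/((-69 + 2*22²) + 46633) = (3*(648*√3) + 2209)/((-69 + 2*484) + 46633) = (1944*√3 + 2209)/((-69 + 968) + 46633) = (2209 + 1944*√3)/(899 + 46633) = (2209 + 1944*√3)/47532 = (2209 + 1944*√3)*(1/47532) = 2209/47532 + 162*√3/3961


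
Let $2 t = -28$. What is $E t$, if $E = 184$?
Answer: $-2576$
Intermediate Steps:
$t = -14$ ($t = \frac{1}{2} \left(-28\right) = -14$)
$E t = 184 \left(-14\right) = -2576$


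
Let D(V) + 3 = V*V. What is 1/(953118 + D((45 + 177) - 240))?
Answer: 1/953439 ≈ 1.0488e-6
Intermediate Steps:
D(V) = -3 + V² (D(V) = -3 + V*V = -3 + V²)
1/(953118 + D((45 + 177) - 240)) = 1/(953118 + (-3 + ((45 + 177) - 240)²)) = 1/(953118 + (-3 + (222 - 240)²)) = 1/(953118 + (-3 + (-18)²)) = 1/(953118 + (-3 + 324)) = 1/(953118 + 321) = 1/953439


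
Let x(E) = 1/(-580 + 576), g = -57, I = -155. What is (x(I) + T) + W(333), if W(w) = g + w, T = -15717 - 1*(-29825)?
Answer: 57535/4 ≈ 14384.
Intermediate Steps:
T = 14108 (T = -15717 + 29825 = 14108)
x(E) = -1/4 (x(E) = 1/(-4) = -1/4)
W(w) = -57 + w
(x(I) + T) + W(333) = (-1/4 + 14108) + (-57 + 333) = 56431/4 + 276 = 57535/4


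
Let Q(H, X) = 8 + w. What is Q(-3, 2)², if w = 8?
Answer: 256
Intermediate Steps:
Q(H, X) = 16 (Q(H, X) = 8 + 8 = 16)
Q(-3, 2)² = 16² = 256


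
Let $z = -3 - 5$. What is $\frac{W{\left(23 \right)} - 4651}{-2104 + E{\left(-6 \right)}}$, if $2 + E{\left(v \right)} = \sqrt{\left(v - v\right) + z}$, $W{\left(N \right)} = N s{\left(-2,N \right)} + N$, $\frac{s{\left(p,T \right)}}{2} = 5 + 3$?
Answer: $\frac{2242890}{1108811} + \frac{2130 i \sqrt{2}}{1108811} \approx 2.0228 + 0.0027167 i$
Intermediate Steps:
$s{\left(p,T \right)} = 16$ ($s{\left(p,T \right)} = 2 \left(5 + 3\right) = 2 \cdot 8 = 16$)
$z = -8$ ($z = -3 - 5 = -8$)
$W{\left(N \right)} = 17 N$ ($W{\left(N \right)} = N 16 + N = 16 N + N = 17 N$)
$E{\left(v \right)} = -2 + 2 i \sqrt{2}$ ($E{\left(v \right)} = -2 + \sqrt{\left(v - v\right) - 8} = -2 + \sqrt{0 - 8} = -2 + \sqrt{-8} = -2 + 2 i \sqrt{2}$)
$\frac{W{\left(23 \right)} - 4651}{-2104 + E{\left(-6 \right)}} = \frac{17 \cdot 23 - 4651}{-2104 - \left(2 - 2 i \sqrt{2}\right)} = \frac{391 - 4651}{-2106 + 2 i \sqrt{2}} = - \frac{4260}{-2106 + 2 i \sqrt{2}}$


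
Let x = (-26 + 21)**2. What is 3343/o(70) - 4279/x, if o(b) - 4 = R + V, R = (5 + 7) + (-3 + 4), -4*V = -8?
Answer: 2274/475 ≈ 4.7874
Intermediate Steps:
V = 2 (V = -1/4*(-8) = 2)
x = 25 (x = (-5)**2 = 25)
R = 13 (R = 12 + 1 = 13)
o(b) = 19 (o(b) = 4 + (13 + 2) = 4 + 15 = 19)
3343/o(70) - 4279/x = 3343/19 - 4279/25 = 2274/475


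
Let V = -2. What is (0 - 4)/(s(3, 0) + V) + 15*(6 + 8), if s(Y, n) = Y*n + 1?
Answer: 214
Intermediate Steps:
s(Y, n) = 1 + Y*n
(0 - 4)/(s(3, 0) + V) + 15*(6 + 8) = (0 - 4)/((1 + 3*0) - 2) + 15*(6 + 8) = -4/((1 + 0) - 2) + 15*14 = -4/(1 - 2) + 210 = -4/(-1) + 210 = -4*(-1) + 210 = 4 + 210 = 214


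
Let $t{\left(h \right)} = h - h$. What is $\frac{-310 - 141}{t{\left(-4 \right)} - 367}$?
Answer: $\frac{451}{367} \approx 1.2289$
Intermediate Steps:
$t{\left(h \right)} = 0$
$\frac{-310 - 141}{t{\left(-4 \right)} - 367} = \frac{-310 - 141}{0 - 367} = - \frac{451}{0 - 367} = - \frac{451}{-367} = \left(-451\right) \left(- \frac{1}{367}\right) = \frac{451}{367}$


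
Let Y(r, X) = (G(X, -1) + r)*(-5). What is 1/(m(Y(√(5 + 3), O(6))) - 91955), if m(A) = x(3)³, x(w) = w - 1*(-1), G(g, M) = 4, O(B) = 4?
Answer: -1/91891 ≈ -1.0882e-5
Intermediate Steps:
x(w) = 1 + w (x(w) = w + 1 = 1 + w)
Y(r, X) = -20 - 5*r (Y(r, X) = (4 + r)*(-5) = -20 - 5*r)
m(A) = 64 (m(A) = (1 + 3)³ = 4³ = 64)
1/(m(Y(√(5 + 3), O(6))) - 91955) = 1/(64 - 91955) = 1/(-91891) = -1/91891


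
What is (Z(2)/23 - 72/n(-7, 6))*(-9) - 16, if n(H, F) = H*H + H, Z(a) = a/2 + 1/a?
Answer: -373/322 ≈ -1.1584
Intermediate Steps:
Z(a) = 1/a + a/2 (Z(a) = a*(1/2) + 1/a = a/2 + 1/a = 1/a + a/2)
n(H, F) = H + H**2 (n(H, F) = H**2 + H = H + H**2)
(Z(2)/23 - 72/n(-7, 6))*(-9) - 16 = ((1/2 + (1/2)*2)/23 - 72*(-1/(7*(1 - 7))))*(-9) - 16 = ((1/2 + 1)*(1/23) - 72/((-7*(-6))))*(-9) - 16 = ((3/2)*(1/23) - 72/42)*(-9) - 16 = (3/46 - 72*1/42)*(-9) - 16 = (3/46 - 12/7)*(-9) - 16 = -531/322*(-9) - 16 = 4779/322 - 16 = -373/322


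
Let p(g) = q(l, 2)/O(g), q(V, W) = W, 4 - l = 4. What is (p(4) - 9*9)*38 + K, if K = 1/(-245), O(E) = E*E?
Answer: -3011789/980 ≈ -3073.3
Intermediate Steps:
l = 0 (l = 4 - 1*4 = 4 - 4 = 0)
O(E) = E²
p(g) = 2/g² (p(g) = 2/(g²) = 2/g²)
K = -1/245 ≈ -0.0040816
(p(4) - 9*9)*38 + K = (2/4² - 9*9)*38 - 1/245 = (2*(1/16) - 81)*38 - 1/245 = (⅛ - 81)*38 - 1/245 = -647/8*38 - 1/245 = -12293/4 - 1/245 = -3011789/980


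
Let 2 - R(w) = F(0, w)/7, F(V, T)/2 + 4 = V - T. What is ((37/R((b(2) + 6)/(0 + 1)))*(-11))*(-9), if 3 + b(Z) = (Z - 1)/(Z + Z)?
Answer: 17094/19 ≈ 899.68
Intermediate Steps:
F(V, T) = -8 - 2*T + 2*V (F(V, T) = -8 + 2*(V - T) = -8 + (-2*T + 2*V) = -8 - 2*T + 2*V)
b(Z) = -3 + (-1 + Z)/(2*Z) (b(Z) = -3 + (Z - 1)/(Z + Z) = -3 + (-1 + Z)/((2*Z)) = -3 + (-1 + Z)*(1/(2*Z)) = -3 + (-1 + Z)/(2*Z))
R(w) = 22/7 + 2*w/7 (R(w) = 2 - (-8 - 2*w + 2*0)/7 = 2 - (-8 - 2*w + 0)/7 = 2 - (-8 - 2*w)/7 = 2 - (-8/7 - 2*w/7) = 2 + (8/7 + 2*w/7) = 22/7 + 2*w/7)
((37/R((b(2) + 6)/(0 + 1)))*(-11))*(-9) = ((37/(22/7 + 2*(((½)*(-1 - 5*2)/2 + 6)/(0 + 1))/7))*(-11))*(-9) = ((37/(22/7 + 2*(((½)*(½)*(-1 - 10) + 6)/1)/7))*(-11))*(-9) = ((37/(22/7 + 2*(((½)*(½)*(-11) + 6)*1)/7))*(-11))*(-9) = ((37/(22/7 + 2*((-11/4 + 6)*1)/7))*(-11))*(-9) = ((37/(22/7 + 2*((13/4)*1)/7))*(-11))*(-9) = ((37/(22/7 + (2/7)*(13/4)))*(-11))*(-9) = ((37/(22/7 + 13/14))*(-11))*(-9) = ((37/(57/14))*(-11))*(-9) = ((37*(14/57))*(-11))*(-9) = ((518/57)*(-11))*(-9) = -5698/57*(-9) = 17094/19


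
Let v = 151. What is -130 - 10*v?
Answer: -1640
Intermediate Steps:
-130 - 10*v = -130 - 10*151 = -130 - 1510 = -1640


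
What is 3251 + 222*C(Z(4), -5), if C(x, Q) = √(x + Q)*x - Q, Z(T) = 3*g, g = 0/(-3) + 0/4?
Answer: 4361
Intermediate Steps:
g = 0 (g = 0*(-⅓) + 0*(¼) = 0 + 0 = 0)
Z(T) = 0 (Z(T) = 3*0 = 0)
C(x, Q) = -Q + x*√(Q + x) (C(x, Q) = √(Q + x)*x - Q = x*√(Q + x) - Q = -Q + x*√(Q + x))
3251 + 222*C(Z(4), -5) = 3251 + 222*(-1*(-5) + 0*√(-5 + 0)) = 3251 + 222*(5 + 0*√(-5)) = 3251 + 222*(5 + 0*(I*√5)) = 3251 + 222*(5 + 0) = 3251 + 222*5 = 3251 + 1110 = 4361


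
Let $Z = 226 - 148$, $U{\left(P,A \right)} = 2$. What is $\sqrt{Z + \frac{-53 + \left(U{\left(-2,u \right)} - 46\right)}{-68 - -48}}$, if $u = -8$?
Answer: $\frac{\sqrt{8285}}{10} \approx 9.1022$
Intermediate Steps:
$Z = 78$
$\sqrt{Z + \frac{-53 + \left(U{\left(-2,u \right)} - 46\right)}{-68 - -48}} = \sqrt{78 + \frac{-53 + \left(2 - 46\right)}{-68 - -48}} = \sqrt{78 + \frac{-53 - 44}{-68 + 48}} = \sqrt{78 - \frac{97}{-20}} = \sqrt{78 - - \frac{97}{20}} = \sqrt{78 + \frac{97}{20}} = \sqrt{\frac{1657}{20}} = \frac{\sqrt{8285}}{10}$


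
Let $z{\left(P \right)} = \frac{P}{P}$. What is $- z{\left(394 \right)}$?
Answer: $-1$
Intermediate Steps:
$z{\left(P \right)} = 1$
$- z{\left(394 \right)} = \left(-1\right) 1 = -1$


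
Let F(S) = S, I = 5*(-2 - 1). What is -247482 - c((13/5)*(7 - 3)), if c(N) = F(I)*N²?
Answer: -1229298/5 ≈ -2.4586e+5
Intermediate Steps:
I = -15 (I = 5*(-3) = -15)
c(N) = -15*N²
-247482 - c((13/5)*(7 - 3)) = -247482 - (-15)*((13/5)*(7 - 3))² = -247482 - (-15)*((13*(⅕))*4)² = -247482 - (-15)*((13/5)*4)² = -247482 - (-15)*(52/5)² = -247482 - (-15)*2704/25 = -247482 - 1*(-8112/5) = -247482 + 8112/5 = -1229298/5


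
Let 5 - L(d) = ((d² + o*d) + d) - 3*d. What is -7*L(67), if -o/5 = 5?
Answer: 18725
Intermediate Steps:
o = -25 (o = -5*5 = -25)
L(d) = 5 - d² + 27*d (L(d) = 5 - (((d² - 25*d) + d) - 3*d) = 5 - ((d² - 24*d) - 3*d) = 5 - (d² - 27*d) = 5 + (-d² + 27*d) = 5 - d² + 27*d)
-7*L(67) = -7*(5 - 1*67² + 27*67) = -7*(5 - 1*4489 + 1809) = -7*(5 - 4489 + 1809) = -7*(-2675) = 18725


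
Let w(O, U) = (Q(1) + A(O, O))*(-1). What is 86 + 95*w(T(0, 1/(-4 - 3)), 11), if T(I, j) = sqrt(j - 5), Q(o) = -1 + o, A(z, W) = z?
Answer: 86 - 570*I*sqrt(7)/7 ≈ 86.0 - 215.44*I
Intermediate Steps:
T(I, j) = sqrt(-5 + j)
w(O, U) = -O (w(O, U) = ((-1 + 1) + O)*(-1) = (0 + O)*(-1) = O*(-1) = -O)
86 + 95*w(T(0, 1/(-4 - 3)), 11) = 86 + 95*(-sqrt(-5 + 1/(-4 - 3))) = 86 + 95*(-sqrt(-5 + 1/(-7))) = 86 + 95*(-sqrt(-5 - 1/7)) = 86 + 95*(-sqrt(-36/7)) = 86 + 95*(-6*I*sqrt(7)/7) = 86 - 570*I*sqrt(7)/7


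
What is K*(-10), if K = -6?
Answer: 60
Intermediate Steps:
K*(-10) = -6*(-10) = 60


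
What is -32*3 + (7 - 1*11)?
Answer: -100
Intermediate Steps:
-32*3 + (7 - 1*11) = -96 + (7 - 11) = -96 - 4 = -100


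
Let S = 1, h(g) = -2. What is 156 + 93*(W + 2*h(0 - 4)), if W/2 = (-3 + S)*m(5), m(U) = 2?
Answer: -960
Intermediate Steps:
W = -8 (W = 2*((-3 + 1)*2) = 2*(-2*2) = 2*(-4) = -8)
156 + 93*(W + 2*h(0 - 4)) = 156 + 93*(-8 + 2*(-2)) = 156 + 93*(-8 - 4) = 156 + 93*(-12) = 156 - 1116 = -960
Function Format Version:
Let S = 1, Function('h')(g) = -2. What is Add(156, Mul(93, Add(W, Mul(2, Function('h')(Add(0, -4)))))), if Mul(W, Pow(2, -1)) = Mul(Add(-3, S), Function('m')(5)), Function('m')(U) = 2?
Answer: -960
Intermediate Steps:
W = -8 (W = Mul(2, Mul(Add(-3, 1), 2)) = Mul(2, Mul(-2, 2)) = Mul(2, -4) = -8)
Add(156, Mul(93, Add(W, Mul(2, Function('h')(Add(0, -4)))))) = Add(156, Mul(93, Add(-8, Mul(2, -2)))) = Add(156, Mul(93, Add(-8, -4))) = Add(156, Mul(93, -12)) = Add(156, -1116) = -960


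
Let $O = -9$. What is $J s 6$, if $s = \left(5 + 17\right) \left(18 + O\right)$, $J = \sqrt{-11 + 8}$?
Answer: $1188 i \sqrt{3} \approx 2057.7 i$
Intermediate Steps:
$J = i \sqrt{3}$ ($J = \sqrt{-3} = i \sqrt{3} \approx 1.732 i$)
$s = 198$ ($s = \left(5 + 17\right) \left(18 - 9\right) = 22 \cdot 9 = 198$)
$J s 6 = i \sqrt{3} \cdot 198 \cdot 6 = 198 i \sqrt{3} \cdot 6 = 1188 i \sqrt{3}$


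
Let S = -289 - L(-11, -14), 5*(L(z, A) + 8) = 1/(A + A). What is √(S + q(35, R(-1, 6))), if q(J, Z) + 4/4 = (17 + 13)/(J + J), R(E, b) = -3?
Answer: I*√1379665/70 ≈ 16.78*I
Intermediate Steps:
L(z, A) = -8 + 1/(10*A) (L(z, A) = -8 + 1/(5*(A + A)) = -8 + 1/(5*((2*A))) = -8 + (1/(2*A))/5 = -8 + 1/(10*A))
q(J, Z) = -1 + 15/J (q(J, Z) = -1 + (17 + 13)/(J + J) = -1 + 30/((2*J)) = -1 + 30*(1/(2*J)) = -1 + 15/J)
S = -39339/140 (S = -289 - (-8 + (⅒)/(-14)) = -289 - (-8 + (⅒)*(-1/14)) = -289 - (-8 - 1/140) = -289 - 1*(-1121/140) = -289 + 1121/140 = -39339/140 ≈ -280.99)
√(S + q(35, R(-1, 6))) = √(-39339/140 + (15 - 1*35)/35) = √(-39339/140 + (15 - 35)/35) = √(-39339/140 + (1/35)*(-20)) = √(-39339/140 - 4/7) = √(-39419/140) = I*√1379665/70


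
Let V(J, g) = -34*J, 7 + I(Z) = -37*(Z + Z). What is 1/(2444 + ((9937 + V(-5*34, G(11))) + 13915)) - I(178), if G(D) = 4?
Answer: 422729605/32076 ≈ 13179.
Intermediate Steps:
I(Z) = -7 - 74*Z (I(Z) = -7 - 37*(Z + Z) = -7 - 74*Z)
1/(2444 + ((9937 + V(-5*34, G(11))) + 13915)) - I(178) = 1/(2444 + ((9937 - (-170)*34) + 13915)) - (-7 - 74*178) = 1/(2444 + ((9937 - 34*(-170)) + 13915)) - (-7 - 13172) = 1/(2444 + ((9937 + 5780) + 13915)) - 1*(-13179) = 1/(2444 + (15717 + 13915)) + 13179 = 1/(2444 + 29632) + 13179 = 1/32076 + 13179 = 422729605/32076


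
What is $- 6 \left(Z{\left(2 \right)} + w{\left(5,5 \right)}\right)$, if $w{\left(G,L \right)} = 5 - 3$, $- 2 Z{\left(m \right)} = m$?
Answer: $-6$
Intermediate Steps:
$Z{\left(m \right)} = - \frac{m}{2}$
$w{\left(G,L \right)} = 2$ ($w{\left(G,L \right)} = 5 - 3 = 2$)
$- 6 \left(Z{\left(2 \right)} + w{\left(5,5 \right)}\right) = - 6 \left(\left(- \frac{1}{2}\right) 2 + 2\right) = - 6 \left(-1 + 2\right) = \left(-6\right) 1 = -6$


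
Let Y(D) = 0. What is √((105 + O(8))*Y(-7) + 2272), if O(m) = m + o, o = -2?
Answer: 4*√142 ≈ 47.666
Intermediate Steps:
O(m) = -2 + m (O(m) = m - 2 = -2 + m)
√((105 + O(8))*Y(-7) + 2272) = √((105 + (-2 + 8))*0 + 2272) = √((105 + 6)*0 + 2272) = √(111*0 + 2272) = √(0 + 2272) = √2272 = 4*√142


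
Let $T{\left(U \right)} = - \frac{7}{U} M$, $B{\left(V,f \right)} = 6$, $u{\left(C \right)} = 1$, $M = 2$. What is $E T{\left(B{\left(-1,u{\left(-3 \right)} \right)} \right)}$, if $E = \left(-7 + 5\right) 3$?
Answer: $14$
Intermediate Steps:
$T{\left(U \right)} = - \frac{14}{U}$ ($T{\left(U \right)} = - \frac{7}{U} 2 = - \frac{14}{U}$)
$E = -6$ ($E = \left(-2\right) 3 = -6$)
$E T{\left(B{\left(-1,u{\left(-3 \right)} \right)} \right)} = - 6 \left(- \frac{14}{6}\right) = - 6 \left(\left(-14\right) \frac{1}{6}\right) = \left(-6\right) \left(- \frac{7}{3}\right) = 14$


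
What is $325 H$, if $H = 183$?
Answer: $59475$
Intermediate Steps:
$325 H = 325 \cdot 183 = 59475$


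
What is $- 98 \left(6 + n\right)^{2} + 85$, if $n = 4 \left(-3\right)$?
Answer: $-3443$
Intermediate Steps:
$n = -12$
$- 98 \left(6 + n\right)^{2} + 85 = - 98 \left(6 - 12\right)^{2} + 85 = - 98 \left(-6\right)^{2} + 85 = \left(-98\right) 36 + 85 = -3528 + 85 = -3443$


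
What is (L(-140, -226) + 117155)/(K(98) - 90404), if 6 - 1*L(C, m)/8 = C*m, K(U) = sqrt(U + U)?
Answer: 135917/90390 ≈ 1.5037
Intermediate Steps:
K(U) = sqrt(2)*sqrt(U) (K(U) = sqrt(2*U) = sqrt(2)*sqrt(U))
L(C, m) = 48 - 8*C*m
(L(-140, -226) + 117155)/(K(98) - 90404) = ((48 - 8*(-140)*(-226)) + 117155)/(sqrt(2)*sqrt(98) - 90404) = ((48 - 253120) + 117155)/(sqrt(2)*(7*sqrt(2)) - 90404) = (-253072 + 117155)/(14 - 90404) = -135917/(-90390) = -135917*(-1/90390) = 135917/90390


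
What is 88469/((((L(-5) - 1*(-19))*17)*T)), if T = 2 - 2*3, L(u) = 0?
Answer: -88469/1292 ≈ -68.474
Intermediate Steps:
T = -4 (T = 2 - 6 = -4)
88469/((((L(-5) - 1*(-19))*17)*T)) = 88469/((((0 - 1*(-19))*17)*(-4))) = 88469/((((0 + 19)*17)*(-4))) = 88469/(((19*17)*(-4))) = 88469/((323*(-4))) = 88469/(-1292) = 88469*(-1/1292) = -88469/1292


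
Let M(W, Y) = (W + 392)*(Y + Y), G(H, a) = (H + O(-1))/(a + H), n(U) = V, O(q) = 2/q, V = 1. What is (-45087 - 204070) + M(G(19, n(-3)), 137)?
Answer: -1415161/10 ≈ -1.4152e+5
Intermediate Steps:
n(U) = 1
G(H, a) = (-2 + H)/(H + a) (G(H, a) = (H + 2/(-1))/(a + H) = (H + 2*(-1))/(H + a) = (H - 2)/(H + a) = (-2 + H)/(H + a))
M(W, Y) = 2*Y*(392 + W) (M(W, Y) = (392 + W)*(2*Y) = 2*Y*(392 + W))
(-45087 - 204070) + M(G(19, n(-3)), 137) = (-45087 - 204070) + 2*137*(392 + (-2 + 19)/(19 + 1)) = -249157 + 2*137*(392 + 17/20) = -249157 + 2*137*(7857/20) = -249157 + 1076409/10 = -1415161/10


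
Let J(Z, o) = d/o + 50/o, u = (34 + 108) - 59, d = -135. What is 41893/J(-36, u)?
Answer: -3477119/85 ≈ -40907.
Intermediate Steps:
u = 83 (u = 142 - 59 = 83)
J(Z, o) = -85/o (J(Z, o) = -135/o + 50/o = -85/o)
41893/J(-36, u) = 41893/((-85/83)) = 41893/((-85*1/83)) = 41893/(-85/83) = 41893*(-83/85) = -3477119/85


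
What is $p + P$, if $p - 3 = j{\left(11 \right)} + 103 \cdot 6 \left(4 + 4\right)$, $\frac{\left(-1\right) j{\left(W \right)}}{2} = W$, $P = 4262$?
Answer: $9187$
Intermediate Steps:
$j{\left(W \right)} = - 2 W$
$p = 4925$ ($p = 3 + \left(\left(-2\right) 11 + 103 \cdot 6 \left(4 + 4\right)\right) = 3 - \left(22 - 103 \cdot 6 \cdot 8\right) = 3 + \left(-22 + 103 \cdot 48\right) = 3 + \left(-22 + 4944\right) = 3 + 4922 = 4925$)
$p + P = 4925 + 4262 = 9187$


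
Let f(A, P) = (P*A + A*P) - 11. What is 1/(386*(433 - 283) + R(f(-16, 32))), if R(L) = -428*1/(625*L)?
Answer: 646875/37454062928 ≈ 1.7271e-5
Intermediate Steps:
f(A, P) = -11 + 2*A*P (f(A, P) = (A*P + A*P) - 11 = 2*A*P - 11 = -11 + 2*A*P)
R(L) = -428/(625*L) (R(L) = -428*1/(625*L) = -428/(625*L))
1/(386*(433 - 283) + R(f(-16, 32))) = 1/(386*(433 - 283) - 428/(625*(-11 + 2*(-16)*32))) = 1/(386*150 - 428/(625*(-11 - 1024))) = 1/(57900 - 428/625/(-1035)) = 1/(57900 - 428/625*(-1/1035)) = 1/(57900 + 428/646875) = 1/(37454062928/646875) = 646875/37454062928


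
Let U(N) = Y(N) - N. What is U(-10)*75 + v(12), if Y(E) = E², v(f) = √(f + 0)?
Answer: 8250 + 2*√3 ≈ 8253.5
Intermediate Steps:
v(f) = √f
U(N) = N² - N
U(-10)*75 + v(12) = -10*(-1 - 10)*75 + √12 = -10*(-11)*75 + 2*√3 = 110*75 + 2*√3 = 8250 + 2*√3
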